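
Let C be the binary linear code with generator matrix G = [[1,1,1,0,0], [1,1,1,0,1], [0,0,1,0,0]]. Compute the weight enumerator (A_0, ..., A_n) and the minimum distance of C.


Weight distribution: A_0 = 1, A_1 = 2, A_2 = 2, A_3 = 2, A_4 = 1. Minimum distance d = 1.

Enumerate all 2^3 = 8 messages m ∈ F_2^3.
For each, compute codeword c = mG in F_2^5, then tally its weight.
  m = 000 → c = 00000, weight = 0.
  m = 100 → c = 11100, weight = 3.
  m = 010 → c = 11101, weight = 4.
  m = 110 → c = 00001, weight = 1.
  m = 001 → c = 00100, weight = 1.
  m = 101 → c = 11000, weight = 2.
  m = 011 → c = 11001, weight = 3.
  m = 111 → c = 00101, weight = 2.
Tally weights:
  weight 0: 1 codewords.
  weight 1: 2 codewords.
  weight 2: 2 codewords.
  weight 3: 2 codewords.
  weight 4: 1 codewords.
Minimum distance d = smallest w > 0 with A_w > 0 = 1.
Sanity: Σ A_w = 8 = 2^3 = 8 ✓.


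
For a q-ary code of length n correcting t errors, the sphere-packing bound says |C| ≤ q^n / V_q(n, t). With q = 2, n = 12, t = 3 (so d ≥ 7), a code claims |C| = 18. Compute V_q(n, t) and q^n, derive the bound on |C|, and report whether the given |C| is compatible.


V_q(n, t) = 299, q^n = 4096, Hamming bound = 13, |C| = 18 > bound (violated).

Step 1: Compute V_q(n, t) = Σ_{j=0}^3 C(n, j) (q−1)^j.
  j = 0: C(12,0)·(1)^0 = 1·1 = 1.
  j = 1: C(12,1)·(1)^1 = 12·1 = 12.
  j = 2: C(12,2)·(1)^2 = 66·1 = 66.
  j = 3: C(12,3)·(1)^3 = 220·1 = 220.
  V_q(n, t) = 1 + 12 + 66 + 220 = 299.
Step 2: q^n = 2^12 = 4096.
Step 3: Hamming bound ⌊q^n / V_q(n,t)⌋ = ⌊4096/299⌋ = 13.
Step 4: Compare |C| = 18 to 13: violated.
The claimed |C| lies above the Hamming bound, so no 2-ary code of length 12 with d ≥ 7 can have 18 codewords.


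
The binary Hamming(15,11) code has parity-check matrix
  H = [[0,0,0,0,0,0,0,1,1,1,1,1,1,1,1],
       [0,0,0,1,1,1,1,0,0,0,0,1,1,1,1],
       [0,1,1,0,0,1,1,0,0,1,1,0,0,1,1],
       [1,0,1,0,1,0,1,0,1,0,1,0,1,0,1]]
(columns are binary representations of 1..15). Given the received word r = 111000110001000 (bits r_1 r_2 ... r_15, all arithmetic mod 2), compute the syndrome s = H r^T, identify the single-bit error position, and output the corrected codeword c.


s = (0, 0, 1, 1)^T, error position = 3, corrected codeword c = 110000110001000

Compute s = H r^T mod 2 one row at a time:
  s_1 = 1 + 0 + 0 + 0 + 1 + 0 + 0 + 0 = 2 ≡ 0 (mod 2).
  s_2 = 0 + 0 + 0 + 1 + 1 + 0 + 0 + 0 = 2 ≡ 0 (mod 2).
  s_3 = 1 + 1 + 0 + 1 + 0 + 0 + 0 + 0 = 3 ≡ 1 (mod 2).
  s_4 = 1 + 1 + 0 + 1 + 0 + 0 + 0 + 0 = 3 ≡ 1 (mod 2).
s = (0, 0, 1, 1)^T — this equals column 3 of H (binary 0011), so error is at position 3.
Correct: flip bit 3 of r = 111000110001000 to get c = 110000110001000.


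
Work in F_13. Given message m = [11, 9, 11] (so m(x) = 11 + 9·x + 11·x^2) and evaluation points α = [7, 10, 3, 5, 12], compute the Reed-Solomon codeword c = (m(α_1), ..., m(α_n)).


c = [2, 5, 7, 6, 0]

Message polynomial: m(x) = 11 + 9·x + 11·x^2 (mod 13).
For each evaluation point α_i, compute m(α_i) mod 13:
  α_1 = 7: Horner steps 11 → 8 → 2, so m(7) = 2.
  α_2 = 10: Horner steps 11 → 2 → 5, so m(10) = 5.
  α_3 = 3: Horner steps 11 → 3 → 7, so m(3) = 7.
  α_4 = 5: Horner steps 11 → 12 → 6, so m(5) = 6.
  α_5 = 12: Horner steps 11 → 11 → 0, so m(12) = 0.
Codeword c = [2, 5, 7, 6, 0] ∈ F_13^5.


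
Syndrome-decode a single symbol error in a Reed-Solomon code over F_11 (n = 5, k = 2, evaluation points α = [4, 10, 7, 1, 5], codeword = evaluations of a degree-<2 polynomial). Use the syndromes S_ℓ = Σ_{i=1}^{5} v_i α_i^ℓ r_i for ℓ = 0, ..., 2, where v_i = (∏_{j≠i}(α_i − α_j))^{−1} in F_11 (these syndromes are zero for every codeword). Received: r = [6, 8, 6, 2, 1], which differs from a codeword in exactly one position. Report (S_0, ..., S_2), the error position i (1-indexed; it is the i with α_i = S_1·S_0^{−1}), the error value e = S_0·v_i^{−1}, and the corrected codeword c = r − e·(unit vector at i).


S = (2, 8, 10), error at position 1, error magnitude e = 2, c = [4, 8, 6, 2, 1].

Step 1: column multipliers v_i = (∏_{j≠i}(α_i − α_j))^{−1} mod 11.
  i = 1 (α = 4): (4−10)(4−7)(4−1)(4−5) = (−6)·(−3)·3·(−1) = −54 ≡ 1, so v_1 = 1^{−1} = 1 (mod 11).
  i = 2 (α = 10): (10−4)(10−7)(10−1)(10−5) = 6·3·9·5 = 810 ≡ 7, so v_2 = 7^{−1} = 8 (mod 11).
  i = 3 (α = 7): (7−4)(7−10)(7−1)(7−5) = 3·(−3)·6·2 = −108 ≡ 2, so v_3 = 2^{−1} = 6 (mod 11).
  i = 4 (α = 1): (1−4)(1−10)(1−7)(1−5) = (−3)·(−9)·(−6)·(−4) = 648 ≡ 10, so v_4 = 10^{−1} = 10 (mod 11).
  i = 5 (α = 5): (5−4)(5−10)(5−7)(5−1) = 1·(−5)·(−2)·4 = 40 ≡ 7, so v_5 = 7^{−1} = 8 (mod 11).
  v = [1, 8, 6, 10, 8].
Step 2: syndromes of r = [6, 8, 6, 2, 1] (all sums mod 11).
  S_0 = Σ v_i r_i = 1·6 + 8·8 + 6·6 + 10·2 + 8·1 = 134 ≡ 2.
  S_1 = Σ v_i α_i r_i = 1·4·6 + 8·10·8 + 6·7·6 + 10·1·2 + 8·5·1 = 976 ≡ 8.
  α_i^2 mod 11 = [5, 1, 5, 1, 3].
  S_2 = Σ v_i α_i^2 r_i = 1·5·6 + 8·1·8 + 6·5·6 + 10·1·2 + 8·3·1 = 318 ≡ 10.
  S = (2, 8, 10) ≠ 0, so r is not a codeword (an error is present).
Step 3: locate the error. For a single error e at position i, S_ℓ = v_i·e·α_i^ℓ, so α_err = S_1/S_0.
  S_0^{−1} = 2^{−1} = 6 (mod 11), so α_err = 8·6 = 48 ≡ 4 = α_1. Error position i = 1.
  Consistency check: S_2/S_1 = 10·7 = 70 ≡ 4 = α_err ✓ (single-error assumption holds).
Step 4: error magnitude e = S_0/v_1 = S_0·∏_{j≠1}(α_1 − α_j) = 2·1 = 2 ≡ 2 (mod 11).
Step 5: correct position 1: c_1 = r_1 − e = 6 − 2 ≡ 4 (mod 11). Hence c = [4, 8, 6, 2, 1].
  Check: interpolating c through the α_i gives m(x) = 5 + 8·x (degree < 2) with m(α_i) = c_i for every i, so c is indeed a codeword.


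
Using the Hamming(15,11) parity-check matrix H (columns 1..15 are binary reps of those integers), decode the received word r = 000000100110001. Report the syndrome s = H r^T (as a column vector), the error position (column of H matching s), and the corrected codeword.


s = (1, 0, 0, 1)^T, error position = 9, corrected codeword c = 000000101110001

Compute s = H r^T mod 2 one row at a time:
  s_1 = 0 + 0 + 1 + 1 + 0 + 0 + 0 + 1 = 3 ≡ 1 (mod 2).
  s_2 = 0 + 0 + 0 + 1 + 0 + 0 + 0 + 1 = 2 ≡ 0 (mod 2).
  s_3 = 0 + 0 + 0 + 1 + 1 + 1 + 0 + 1 = 4 ≡ 0 (mod 2).
  s_4 = 0 + 0 + 0 + 1 + 0 + 1 + 0 + 1 = 3 ≡ 1 (mod 2).
s = (1, 0, 0, 1)^T — this equals column 9 of H (binary 1001), so error is at position 9.
Correct: flip bit 9 of r = 000000100110001 to get c = 000000101110001.


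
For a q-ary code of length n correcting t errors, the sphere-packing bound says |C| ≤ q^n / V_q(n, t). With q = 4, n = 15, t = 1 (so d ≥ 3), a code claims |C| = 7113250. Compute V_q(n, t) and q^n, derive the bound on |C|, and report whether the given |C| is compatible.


V_q(n, t) = 46, q^n = 1073741824, Hamming bound = 23342213, |C| = 7113250 ≤ bound (satisfied).

Step 1: Compute V_q(n, t) = Σ_{j=0}^1 C(n, j) (q−1)^j.
  j = 0: C(15,0)·(3)^0 = 1·1 = 1.
  j = 1: C(15,1)·(3)^1 = 15·3 = 45.
  V_q(n, t) = 1 + 45 = 46.
Step 2: q^n = 4^15 = 1073741824.
Step 3: Hamming bound ⌊q^n / V_q(n,t)⌋ = ⌊1073741824/46⌋ = 23342213.
Step 4: Compare |C| = 7113250 to 23342213: satisfied.
The claimed |C| lies below the Hamming bound.


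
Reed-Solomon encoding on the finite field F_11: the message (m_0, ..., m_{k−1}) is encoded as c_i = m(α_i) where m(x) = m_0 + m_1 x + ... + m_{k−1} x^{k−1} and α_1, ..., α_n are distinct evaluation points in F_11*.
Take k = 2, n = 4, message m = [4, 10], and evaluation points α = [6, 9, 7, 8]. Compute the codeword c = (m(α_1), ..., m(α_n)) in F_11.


c = [9, 6, 8, 7]

Message polynomial: m(x) = 4 + 10·x (mod 11).
For each evaluation point α_i, compute m(α_i) mod 11:
  α_1 = 6: Horner steps 10 → 9, so m(6) = 9.
  α_2 = 9: Horner steps 10 → 6, so m(9) = 6.
  α_3 = 7: Horner steps 10 → 8, so m(7) = 8.
  α_4 = 8: Horner steps 10 → 7, so m(8) = 7.
Codeword c = [9, 6, 8, 7] ∈ F_11^4.


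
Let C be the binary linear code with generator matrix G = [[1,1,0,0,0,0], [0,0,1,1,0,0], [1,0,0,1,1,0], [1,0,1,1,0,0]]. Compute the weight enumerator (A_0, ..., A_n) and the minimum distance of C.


Weight distribution: A_0 = 1, A_1 = 2, A_2 = 4, A_3 = 6, A_4 = 3. Minimum distance d = 1.

Enumerate all 2^4 = 16 messages m ∈ F_2^4.
For each, compute codeword c = mG in F_2^6, then tally its weight.
  m = 0000 → c = 000000, weight = 0.
  m = 1000 → c = 110000, weight = 2.
  m = 0100 → c = 001100, weight = 2.
  m = 1100 → c = 111100, weight = 4.
  m = 0010 → c = 100110, weight = 3.
  m = 1010 → c = 010110, weight = 3.
  m = 0110 → c = 101010, weight = 3.
  m = 1110 → c = 011010, weight = 3.
  m = 0001 → c = 101100, weight = 3.
  m = 1001 → c = 011100, weight = 3.
  m = 0101 → c = 100000, weight = 1.
  m = 1101 → c = 010000, weight = 1.
  m = 0011 → c = 001010, weight = 2.
  m = 1011 → c = 111010, weight = 4.
  m = 0111 → c = 000110, weight = 2.
  m = 1111 → c = 110110, weight = 4.
Tally weights:
  weight 0: 1 codewords.
  weight 1: 2 codewords.
  weight 2: 4 codewords.
  weight 3: 6 codewords.
  weight 4: 3 codewords.
Minimum distance d = smallest w > 0 with A_w > 0 = 1.
Sanity: Σ A_w = 16 = 2^4 = 16 ✓.


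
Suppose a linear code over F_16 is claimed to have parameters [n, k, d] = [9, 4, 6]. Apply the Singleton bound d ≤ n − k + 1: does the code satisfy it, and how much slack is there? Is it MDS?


Singleton RHS = n − k + 1 = 6, slack = 0, bound satisfied, MDS.

Singleton bound: d ≤ n − k + 1.
Here n = 9, k = 4, so n − k + 1 = 6.
Given d = 6, check d ≤ 6: YES.
Slack = (n − k + 1) − d = 0.
The code is MDS (slack = 0).
Description: the claimed parameters are [9, 4, 6]_16; such a code would be MDS (meets Singleton bound).


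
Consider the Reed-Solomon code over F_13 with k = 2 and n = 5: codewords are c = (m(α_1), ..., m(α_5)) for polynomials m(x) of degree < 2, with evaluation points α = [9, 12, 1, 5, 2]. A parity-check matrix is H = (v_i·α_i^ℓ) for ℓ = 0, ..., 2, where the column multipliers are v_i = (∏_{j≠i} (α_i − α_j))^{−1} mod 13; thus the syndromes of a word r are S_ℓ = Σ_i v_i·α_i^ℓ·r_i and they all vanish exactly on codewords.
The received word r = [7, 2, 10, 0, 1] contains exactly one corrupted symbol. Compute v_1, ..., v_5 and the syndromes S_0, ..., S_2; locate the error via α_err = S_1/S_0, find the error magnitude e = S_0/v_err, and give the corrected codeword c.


S = (1, 9, 3), error at position 1, error magnitude e = 4, c = [3, 2, 10, 0, 1].

Step 1: column multipliers v_i = (∏_{j≠i}(α_i − α_j))^{−1} mod 13.
  i = 1 (α = 9): (9−12)(9−1)(9−5)(9−2) = (−3)·8·4·7 = −672 ≡ 4, so v_1 = 4^{−1} = 10 (mod 13).
  i = 2 (α = 12): (12−9)(12−1)(12−5)(12−2) = 3·11·7·10 = 2310 ≡ 9, so v_2 = 9^{−1} = 3 (mod 13).
  i = 3 (α = 1): (1−9)(1−12)(1−5)(1−2) = (−8)·(−11)·(−4)·(−1) = 352 ≡ 1, so v_3 = 1^{−1} = 1 (mod 13).
  i = 4 (α = 5): (5−9)(5−12)(5−1)(5−2) = (−4)·(−7)·4·3 = 336 ≡ 11, so v_4 = 11^{−1} = 6 (mod 13).
  i = 5 (α = 2): (2−9)(2−12)(2−1)(2−5) = (−7)·(−10)·1·(−3) = −210 ≡ 11, so v_5 = 11^{−1} = 6 (mod 13).
  v = [10, 3, 1, 6, 6].
Step 2: syndromes of r = [7, 2, 10, 0, 1] (all sums mod 13).
  S_0 = Σ v_i r_i = 10·7 + 3·2 + 1·10 + 6·0 + 6·1 = 92 ≡ 1.
  S_1 = Σ v_i α_i r_i = 10·9·7 + 3·12·2 + 1·1·10 + 6·5·0 + 6·2·1 = 724 ≡ 9.
  α_i^2 mod 13 = [3, 1, 1, 12, 4].
  S_2 = Σ v_i α_i^2 r_i = 10·3·7 + 3·1·2 + 1·1·10 + 6·12·0 + 6·4·1 = 250 ≡ 3.
  S = (1, 9, 3) ≠ 0, so r is not a codeword (an error is present).
Step 3: locate the error. For a single error e at position i, S_ℓ = v_i·e·α_i^ℓ, so α_err = S_1/S_0.
  S_0^{−1} = 1^{−1} = 1 (mod 13), so α_err = 9·1 = 9 ≡ 9 = α_1. Error position i = 1.
  Consistency check: S_2/S_1 = 3·3 = 9 ≡ 9 = α_err ✓ (single-error assumption holds).
Step 4: error magnitude e = S_0/v_1 = S_0·∏_{j≠1}(α_1 − α_j) = 1·4 = 4 ≡ 4 (mod 13).
Step 5: correct position 1: c_1 = r_1 − e = 7 − 4 ≡ 3 (mod 13). Hence c = [3, 2, 10, 0, 1].
  Check: interpolating c through the α_i gives m(x) = 6 + 4·x (degree < 2) with m(α_i) = c_i for every i, so c is indeed a codeword.


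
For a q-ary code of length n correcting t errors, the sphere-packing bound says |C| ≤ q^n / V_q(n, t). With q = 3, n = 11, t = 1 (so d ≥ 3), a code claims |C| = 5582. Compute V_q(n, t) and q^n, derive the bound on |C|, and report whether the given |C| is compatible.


V_q(n, t) = 23, q^n = 177147, Hamming bound = 7702, |C| = 5582 ≤ bound (satisfied).

Step 1: Compute V_q(n, t) = Σ_{j=0}^1 C(n, j) (q−1)^j.
  j = 0: C(11,0)·(2)^0 = 1·1 = 1.
  j = 1: C(11,1)·(2)^1 = 11·2 = 22.
  V_q(n, t) = 1 + 22 = 23.
Step 2: q^n = 3^11 = 177147.
Step 3: Hamming bound ⌊q^n / V_q(n,t)⌋ = ⌊177147/23⌋ = 7702.
Step 4: Compare |C| = 5582 to 7702: satisfied.
The claimed |C| lies below the Hamming bound.


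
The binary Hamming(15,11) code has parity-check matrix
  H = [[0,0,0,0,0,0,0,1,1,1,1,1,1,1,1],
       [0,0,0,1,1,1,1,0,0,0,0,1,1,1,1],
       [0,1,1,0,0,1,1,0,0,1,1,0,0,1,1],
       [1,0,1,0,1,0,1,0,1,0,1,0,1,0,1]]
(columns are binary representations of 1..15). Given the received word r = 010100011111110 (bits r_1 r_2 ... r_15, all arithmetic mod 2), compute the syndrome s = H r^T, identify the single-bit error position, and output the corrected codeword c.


s = (1, 0, 0, 1)^T, error position = 9, corrected codeword c = 010100010111110

Compute s = H r^T mod 2 one row at a time:
  s_1 = 1 + 1 + 1 + 1 + 1 + 1 + 1 + 0 = 7 ≡ 1 (mod 2).
  s_2 = 1 + 0 + 0 + 0 + 1 + 1 + 1 + 0 = 4 ≡ 0 (mod 2).
  s_3 = 1 + 0 + 0 + 0 + 1 + 1 + 1 + 0 = 4 ≡ 0 (mod 2).
  s_4 = 0 + 0 + 0 + 0 + 1 + 1 + 1 + 0 = 3 ≡ 1 (mod 2).
s = (1, 0, 0, 1)^T — this equals column 9 of H (binary 1001), so error is at position 9.
Correct: flip bit 9 of r = 010100011111110 to get c = 010100010111110.


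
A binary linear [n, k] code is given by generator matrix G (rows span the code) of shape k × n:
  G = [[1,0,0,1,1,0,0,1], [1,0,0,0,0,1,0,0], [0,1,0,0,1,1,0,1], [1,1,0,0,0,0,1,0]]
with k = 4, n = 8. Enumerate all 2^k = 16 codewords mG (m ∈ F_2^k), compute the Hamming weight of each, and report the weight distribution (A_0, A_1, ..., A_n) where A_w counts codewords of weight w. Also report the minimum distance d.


Weight distribution: A_0 = 1, A_2 = 2, A_3 = 5, A_4 = 5, A_5 = 2, A_7 = 1. Minimum distance d = 2.

Enumerate all 2^4 = 16 messages m ∈ F_2^4.
For each, compute codeword c = mG in F_2^8, then tally its weight.
  m = 0000 → c = 00000000, weight = 0.
  m = 1000 → c = 10011001, weight = 4.
  m = 0100 → c = 10000100, weight = 2.
  m = 1100 → c = 00011101, weight = 4.
  m = 0010 → c = 01001101, weight = 4.
  m = 1010 → c = 11010100, weight = 4.
  m = 0110 → c = 11001001, weight = 4.
  m = 1110 → c = 01010000, weight = 2.
  m = 0001 → c = 11000010, weight = 3.
  m = 1001 → c = 01011011, weight = 5.
  m = 0101 → c = 01000110, weight = 3.
  m = 1101 → c = 11011111, weight = 7.
  m = 0011 → c = 10001111, weight = 5.
  m = 1011 → c = 00010110, weight = 3.
  m = 0111 → c = 00001011, weight = 3.
  m = 1111 → c = 10010010, weight = 3.
Tally weights:
  weight 0: 1 codewords.
  weight 2: 2 codewords.
  weight 3: 5 codewords.
  weight 4: 5 codewords.
  weight 5: 2 codewords.
  weight 7: 1 codewords.
Minimum distance d = smallest w > 0 with A_w > 0 = 2.
Sanity: Σ A_w = 16 = 2^4 = 16 ✓.


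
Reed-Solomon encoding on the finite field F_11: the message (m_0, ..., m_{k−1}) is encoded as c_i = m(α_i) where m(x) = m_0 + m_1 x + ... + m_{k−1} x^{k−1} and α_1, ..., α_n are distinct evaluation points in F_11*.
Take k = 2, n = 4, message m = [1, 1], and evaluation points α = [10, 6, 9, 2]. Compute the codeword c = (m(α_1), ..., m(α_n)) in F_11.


c = [0, 7, 10, 3]

Message polynomial: m(x) = 1 + 1·x (mod 11).
For each evaluation point α_i, compute m(α_i) mod 11:
  α_1 = 10: Horner steps 1 → 0, so m(10) = 0.
  α_2 = 6: Horner steps 1 → 7, so m(6) = 7.
  α_3 = 9: Horner steps 1 → 10, so m(9) = 10.
  α_4 = 2: Horner steps 1 → 3, so m(2) = 3.
Codeword c = [0, 7, 10, 3] ∈ F_11^4.


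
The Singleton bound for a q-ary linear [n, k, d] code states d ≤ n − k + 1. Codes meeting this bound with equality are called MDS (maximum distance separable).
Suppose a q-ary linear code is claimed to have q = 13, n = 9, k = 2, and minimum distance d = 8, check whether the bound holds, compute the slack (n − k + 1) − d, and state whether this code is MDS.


Singleton RHS = n − k + 1 = 8, slack = 0, bound satisfied, MDS.

Singleton bound: d ≤ n − k + 1.
Here n = 9, k = 2, so n − k + 1 = 8.
Given d = 8, check d ≤ 8: YES.
Slack = (n − k + 1) − d = 0.
The code is MDS (slack = 0).
Description: the claimed parameters are [9, 2, 8]_13; such a code would be MDS (meets Singleton bound).


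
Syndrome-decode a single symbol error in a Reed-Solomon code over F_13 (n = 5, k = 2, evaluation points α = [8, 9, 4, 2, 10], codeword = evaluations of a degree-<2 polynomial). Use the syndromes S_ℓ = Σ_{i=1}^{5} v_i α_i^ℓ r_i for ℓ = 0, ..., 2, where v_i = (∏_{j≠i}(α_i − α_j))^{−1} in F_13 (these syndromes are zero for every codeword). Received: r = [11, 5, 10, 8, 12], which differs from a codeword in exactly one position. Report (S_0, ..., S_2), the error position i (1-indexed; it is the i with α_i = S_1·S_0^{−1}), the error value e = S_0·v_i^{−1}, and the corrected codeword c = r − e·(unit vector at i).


S = (2, 8, 6), error at position 3, error magnitude e = 1, c = [11, 5, 9, 8, 12].

Step 1: column multipliers v_i = (∏_{j≠i}(α_i − α_j))^{−1} mod 13.
  i = 1 (α = 8): (8−9)(8−4)(8−2)(8−10) = (−1)·4·6·(−2) = 48 ≡ 9, so v_1 = 9^{−1} = 3 (mod 13).
  i = 2 (α = 9): (9−8)(9−4)(9−2)(9−10) = 1·5·7·(−1) = −35 ≡ 4, so v_2 = 4^{−1} = 10 (mod 13).
  i = 3 (α = 4): (4−8)(4−9)(4−2)(4−10) = (−4)·(−5)·2·(−6) = −240 ≡ 7, so v_3 = 7^{−1} = 2 (mod 13).
  i = 4 (α = 2): (2−8)(2−9)(2−4)(2−10) = (−6)·(−7)·(−2)·(−8) = 672 ≡ 9, so v_4 = 9^{−1} = 3 (mod 13).
  i = 5 (α = 10): (10−8)(10−9)(10−4)(10−2) = 2·1·6·8 = 96 ≡ 5, so v_5 = 5^{−1} = 8 (mod 13).
  v = [3, 10, 2, 3, 8].
Step 2: syndromes of r = [11, 5, 10, 8, 12] (all sums mod 13).
  S_0 = Σ v_i r_i = 3·11 + 10·5 + 2·10 + 3·8 + 8·12 = 223 ≡ 2.
  S_1 = Σ v_i α_i r_i = 3·8·11 + 10·9·5 + 2·4·10 + 3·2·8 + 8·10·12 = 1802 ≡ 8.
  α_i^2 mod 13 = [12, 3, 3, 4, 9].
  S_2 = Σ v_i α_i^2 r_i = 3·12·11 + 10·3·5 + 2·3·10 + 3·4·8 + 8·9·12 = 1566 ≡ 6.
  S = (2, 8, 6) ≠ 0, so r is not a codeword (an error is present).
Step 3: locate the error. For a single error e at position i, S_ℓ = v_i·e·α_i^ℓ, so α_err = S_1/S_0.
  S_0^{−1} = 2^{−1} = 7 (mod 13), so α_err = 8·7 = 56 ≡ 4 = α_3. Error position i = 3.
  Consistency check: S_2/S_1 = 6·5 = 30 ≡ 4 = α_err ✓ (single-error assumption holds).
Step 4: error magnitude e = S_0/v_3 = S_0·∏_{j≠3}(α_3 − α_j) = 2·7 = 14 ≡ 1 (mod 13).
Step 5: correct position 3: c_3 = r_3 − e = 10 − 1 ≡ 9 (mod 13). Hence c = [11, 5, 9, 8, 12].
  Check: interpolating c through the α_i gives m(x) = 7 + 7·x (degree < 2) with m(α_i) = c_i for every i, so c is indeed a codeword.


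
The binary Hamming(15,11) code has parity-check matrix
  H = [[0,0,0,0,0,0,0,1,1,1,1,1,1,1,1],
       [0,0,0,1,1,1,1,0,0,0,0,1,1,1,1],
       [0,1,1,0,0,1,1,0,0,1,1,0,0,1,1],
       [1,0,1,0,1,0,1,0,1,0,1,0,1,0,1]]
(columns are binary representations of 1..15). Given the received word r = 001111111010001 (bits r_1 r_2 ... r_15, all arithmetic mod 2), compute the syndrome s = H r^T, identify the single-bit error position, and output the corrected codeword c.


s = (0, 1, 1, 0)^T, error position = 6, corrected codeword c = 001110111010001

Compute s = H r^T mod 2 one row at a time:
  s_1 = 1 + 1 + 0 + 1 + 0 + 0 + 0 + 1 = 4 ≡ 0 (mod 2).
  s_2 = 1 + 1 + 1 + 1 + 0 + 0 + 0 + 1 = 5 ≡ 1 (mod 2).
  s_3 = 0 + 1 + 1 + 1 + 0 + 1 + 0 + 1 = 5 ≡ 1 (mod 2).
  s_4 = 0 + 1 + 1 + 1 + 1 + 1 + 0 + 1 = 6 ≡ 0 (mod 2).
s = (0, 1, 1, 0)^T — this equals column 6 of H (binary 0110), so error is at position 6.
Correct: flip bit 6 of r = 001111111010001 to get c = 001110111010001.


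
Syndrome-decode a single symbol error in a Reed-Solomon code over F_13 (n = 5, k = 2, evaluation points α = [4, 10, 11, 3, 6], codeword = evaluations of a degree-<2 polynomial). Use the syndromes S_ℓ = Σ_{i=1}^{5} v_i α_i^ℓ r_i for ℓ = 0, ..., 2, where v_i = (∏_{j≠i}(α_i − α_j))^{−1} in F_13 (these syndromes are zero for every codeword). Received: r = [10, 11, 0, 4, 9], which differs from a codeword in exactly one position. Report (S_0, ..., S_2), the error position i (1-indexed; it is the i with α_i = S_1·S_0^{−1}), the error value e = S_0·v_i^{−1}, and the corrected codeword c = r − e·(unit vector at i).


S = (4, 1, 10), error at position 2, error magnitude e = 4, c = [10, 7, 0, 4, 9].

Step 1: column multipliers v_i = (∏_{j≠i}(α_i − α_j))^{−1} mod 13.
  i = 1 (α = 4): (4−10)(4−11)(4−3)(4−6) = (−6)·(−7)·1·(−2) = −84 ≡ 7, so v_1 = 7^{−1} = 2 (mod 13).
  i = 2 (α = 10): (10−4)(10−11)(10−3)(10−6) = 6·(−1)·7·4 = −168 ≡ 1, so v_2 = 1^{−1} = 1 (mod 13).
  i = 3 (α = 11): (11−4)(11−10)(11−3)(11−6) = 7·1·8·5 = 280 ≡ 7, so v_3 = 7^{−1} = 2 (mod 13).
  i = 4 (α = 3): (3−4)(3−10)(3−11)(3−6) = (−1)·(−7)·(−8)·(−3) = 168 ≡ 12, so v_4 = 12^{−1} = 12 (mod 13).
  i = 5 (α = 6): (6−4)(6−10)(6−11)(6−3) = 2·(−4)·(−5)·3 = 120 ≡ 3, so v_5 = 3^{−1} = 9 (mod 13).
  v = [2, 1, 2, 12, 9].
Step 2: syndromes of r = [10, 11, 0, 4, 9] (all sums mod 13).
  S_0 = Σ v_i r_i = 2·10 + 1·11 + 2·0 + 12·4 + 9·9 = 160 ≡ 4.
  S_1 = Σ v_i α_i r_i = 2·4·10 + 1·10·11 + 2·11·0 + 12·3·4 + 9·6·9 = 820 ≡ 1.
  α_i^2 mod 13 = [3, 9, 4, 9, 10].
  S_2 = Σ v_i α_i^2 r_i = 2·3·10 + 1·9·11 + 2·4·0 + 12·9·4 + 9·10·9 = 1401 ≡ 10.
  S = (4, 1, 10) ≠ 0, so r is not a codeword (an error is present).
Step 3: locate the error. For a single error e at position i, S_ℓ = v_i·e·α_i^ℓ, so α_err = S_1/S_0.
  S_0^{−1} = 4^{−1} = 10 (mod 13), so α_err = 1·10 = 10 ≡ 10 = α_2. Error position i = 2.
  Consistency check: S_2/S_1 = 10·1 = 10 ≡ 10 = α_err ✓ (single-error assumption holds).
Step 4: error magnitude e = S_0/v_2 = S_0·∏_{j≠2}(α_2 − α_j) = 4·1 = 4 ≡ 4 (mod 13).
Step 5: correct position 2: c_2 = r_2 − e = 11 − 4 ≡ 7 (mod 13). Hence c = [10, 7, 0, 4, 9].
  Check: interpolating c through the α_i gives m(x) = 12 + 6·x (degree < 2) with m(α_i) = c_i for every i, so c is indeed a codeword.


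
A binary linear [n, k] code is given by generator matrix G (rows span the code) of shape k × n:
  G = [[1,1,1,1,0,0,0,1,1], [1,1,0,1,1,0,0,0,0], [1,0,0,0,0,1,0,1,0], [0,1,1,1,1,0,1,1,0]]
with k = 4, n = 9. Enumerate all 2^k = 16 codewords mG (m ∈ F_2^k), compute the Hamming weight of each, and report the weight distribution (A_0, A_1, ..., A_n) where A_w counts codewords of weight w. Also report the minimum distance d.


Weight distribution: A_0 = 1, A_3 = 2, A_4 = 5, A_5 = 4, A_6 = 2, A_7 = 2. Minimum distance d = 3.

Enumerate all 2^4 = 16 messages m ∈ F_2^4.
For each, compute codeword c = mG in F_2^9, then tally its weight.
  m = 0000 → c = 000000000, weight = 0.
  m = 1000 → c = 111100011, weight = 6.
  m = 0100 → c = 110110000, weight = 4.
  m = 1100 → c = 001010011, weight = 4.
  m = 0010 → c = 100001010, weight = 3.
  m = 1010 → c = 011101001, weight = 5.
  m = 0110 → c = 010111010, weight = 5.
  m = 1110 → c = 101011001, weight = 5.
  m = 0001 → c = 011110110, weight = 6.
  m = 1001 → c = 100010101, weight = 4.
  m = 0101 → c = 101000110, weight = 4.
  m = 1101 → c = 010100101, weight = 4.
  m = 0011 → c = 111111100, weight = 7.
  m = 1011 → c = 000011111, weight = 5.
  m = 0111 → c = 001001100, weight = 3.
  m = 1111 → c = 110101111, weight = 7.
Tally weights:
  weight 0: 1 codewords.
  weight 3: 2 codewords.
  weight 4: 5 codewords.
  weight 5: 4 codewords.
  weight 6: 2 codewords.
  weight 7: 2 codewords.
Minimum distance d = smallest w > 0 with A_w > 0 = 3.
Sanity: Σ A_w = 16 = 2^4 = 16 ✓.


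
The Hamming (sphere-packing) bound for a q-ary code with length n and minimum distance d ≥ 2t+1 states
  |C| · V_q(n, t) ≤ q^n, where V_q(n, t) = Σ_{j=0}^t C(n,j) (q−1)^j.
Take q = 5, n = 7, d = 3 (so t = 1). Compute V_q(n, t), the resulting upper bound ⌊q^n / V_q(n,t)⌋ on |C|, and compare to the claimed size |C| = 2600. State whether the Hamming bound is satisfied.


V_q(n, t) = 29, q^n = 78125, Hamming bound = 2693, |C| = 2600 ≤ bound (satisfied).

Step 1: Compute V_q(n, t) = Σ_{j=0}^1 C(n, j) (q−1)^j.
  j = 0: C(7,0)·(4)^0 = 1·1 = 1.
  j = 1: C(7,1)·(4)^1 = 7·4 = 28.
  V_q(n, t) = 1 + 28 = 29.
Step 2: q^n = 5^7 = 78125.
Step 3: Hamming bound ⌊q^n / V_q(n,t)⌋ = ⌊78125/29⌋ = 2693.
Step 4: Compare |C| = 2600 to 2693: satisfied.
The claimed |C| lies below the Hamming bound.


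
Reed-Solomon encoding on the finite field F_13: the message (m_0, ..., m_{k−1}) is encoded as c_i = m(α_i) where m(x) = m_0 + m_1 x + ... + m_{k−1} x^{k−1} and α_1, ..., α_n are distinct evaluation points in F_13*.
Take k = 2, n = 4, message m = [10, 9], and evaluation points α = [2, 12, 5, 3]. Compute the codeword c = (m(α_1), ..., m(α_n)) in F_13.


c = [2, 1, 3, 11]

Message polynomial: m(x) = 10 + 9·x (mod 13).
For each evaluation point α_i, compute m(α_i) mod 13:
  α_1 = 2: Horner steps 9 → 2, so m(2) = 2.
  α_2 = 12: Horner steps 9 → 1, so m(12) = 1.
  α_3 = 5: Horner steps 9 → 3, so m(5) = 3.
  α_4 = 3: Horner steps 9 → 11, so m(3) = 11.
Codeword c = [2, 1, 3, 11] ∈ F_13^4.


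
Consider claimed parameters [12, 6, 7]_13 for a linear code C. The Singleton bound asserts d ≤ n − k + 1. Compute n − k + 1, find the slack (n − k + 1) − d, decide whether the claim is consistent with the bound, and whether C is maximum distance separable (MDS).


Singleton RHS = n − k + 1 = 7, slack = 0, bound satisfied, MDS.

Singleton bound: d ≤ n − k + 1.
Here n = 12, k = 6, so n − k + 1 = 7.
Given d = 7, check d ≤ 7: YES.
Slack = (n − k + 1) − d = 0.
The code is MDS (slack = 0).
Description: the claimed parameters are [12, 6, 7]_13; such a code would be MDS (meets Singleton bound).


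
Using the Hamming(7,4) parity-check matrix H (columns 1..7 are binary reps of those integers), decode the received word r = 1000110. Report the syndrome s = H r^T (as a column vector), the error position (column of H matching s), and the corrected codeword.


s = (0, 1, 0)^T, error position = 2, corrected codeword c = 1100110

Compute s = H r^T mod 2 one row at a time:
  s_1 = 0 + 1 + 1 + 0 = 2 ≡ 0 (mod 2).
  s_2 = 0 + 0 + 1 + 0 = 1 ≡ 1 (mod 2).
  s_3 = 1 + 0 + 1 + 0 = 2 ≡ 0 (mod 2).
s = (0, 1, 0)^T — this equals column 2 of H (binary 010), so error is at position 2.
Correct: flip bit 2 of r = 1000110 to get c = 1100110.


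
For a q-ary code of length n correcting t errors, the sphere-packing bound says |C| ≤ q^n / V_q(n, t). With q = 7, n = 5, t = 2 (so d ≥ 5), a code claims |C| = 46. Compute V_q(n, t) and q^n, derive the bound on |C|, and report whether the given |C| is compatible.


V_q(n, t) = 391, q^n = 16807, Hamming bound = 42, |C| = 46 > bound (violated).

Step 1: Compute V_q(n, t) = Σ_{j=0}^2 C(n, j) (q−1)^j.
  j = 0: C(5,0)·(6)^0 = 1·1 = 1.
  j = 1: C(5,1)·(6)^1 = 5·6 = 30.
  j = 2: C(5,2)·(6)^2 = 10·36 = 360.
  V_q(n, t) = 1 + 30 + 360 = 391.
Step 2: q^n = 7^5 = 16807.
Step 3: Hamming bound ⌊q^n / V_q(n,t)⌋ = ⌊16807/391⌋ = 42.
Step 4: Compare |C| = 46 to 42: violated.
The claimed |C| lies above the Hamming bound, so no 7-ary code of length 5 with d ≥ 5 can have 46 codewords.


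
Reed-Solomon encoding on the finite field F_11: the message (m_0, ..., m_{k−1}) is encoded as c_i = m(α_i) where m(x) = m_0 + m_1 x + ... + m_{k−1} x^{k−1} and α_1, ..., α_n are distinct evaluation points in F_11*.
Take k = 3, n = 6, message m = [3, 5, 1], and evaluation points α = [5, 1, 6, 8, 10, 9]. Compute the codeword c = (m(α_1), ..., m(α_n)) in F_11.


c = [9, 9, 3, 8, 10, 8]

Message polynomial: m(x) = 3 + 5·x + 1·x^2 (mod 11).
For each evaluation point α_i, compute m(α_i) mod 11:
  α_1 = 5: Horner steps 1 → 10 → 9, so m(5) = 9.
  α_2 = 1: Horner steps 1 → 6 → 9, so m(1) = 9.
  α_3 = 6: Horner steps 1 → 0 → 3, so m(6) = 3.
  α_4 = 8: Horner steps 1 → 2 → 8, so m(8) = 8.
  α_5 = 10: Horner steps 1 → 4 → 10, so m(10) = 10.
  α_6 = 9: Horner steps 1 → 3 → 8, so m(9) = 8.
Codeword c = [9, 9, 3, 8, 10, 8] ∈ F_11^6.


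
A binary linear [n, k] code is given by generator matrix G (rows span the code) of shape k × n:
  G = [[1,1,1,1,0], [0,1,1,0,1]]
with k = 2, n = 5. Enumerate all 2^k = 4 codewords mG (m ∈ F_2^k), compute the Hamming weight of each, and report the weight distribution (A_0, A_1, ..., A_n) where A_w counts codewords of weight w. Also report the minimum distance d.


Weight distribution: A_0 = 1, A_3 = 2, A_4 = 1. Minimum distance d = 3.

Enumerate all 2^2 = 4 messages m ∈ F_2^2.
For each, compute codeword c = mG in F_2^5, then tally its weight.
  m = 00 → c = 00000, weight = 0.
  m = 10 → c = 11110, weight = 4.
  m = 01 → c = 01101, weight = 3.
  m = 11 → c = 10011, weight = 3.
Tally weights:
  weight 0: 1 codewords.
  weight 3: 2 codewords.
  weight 4: 1 codewords.
Minimum distance d = smallest w > 0 with A_w > 0 = 3.
Sanity: Σ A_w = 4 = 2^2 = 4 ✓.


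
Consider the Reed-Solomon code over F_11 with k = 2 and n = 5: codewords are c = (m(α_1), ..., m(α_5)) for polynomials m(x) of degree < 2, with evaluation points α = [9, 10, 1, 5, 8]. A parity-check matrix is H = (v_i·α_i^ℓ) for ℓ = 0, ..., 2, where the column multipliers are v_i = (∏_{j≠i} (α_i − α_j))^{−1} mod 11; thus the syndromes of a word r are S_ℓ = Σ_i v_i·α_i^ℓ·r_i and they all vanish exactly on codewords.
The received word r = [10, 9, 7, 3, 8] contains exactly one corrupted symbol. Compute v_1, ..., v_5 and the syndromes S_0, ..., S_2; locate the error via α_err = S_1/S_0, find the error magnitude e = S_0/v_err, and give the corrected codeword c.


S = (7, 1, 8), error at position 5, error magnitude e = 8, c = [10, 9, 7, 3, 0].

Step 1: column multipliers v_i = (∏_{j≠i}(α_i − α_j))^{−1} mod 11.
  i = 1 (α = 9): (9−10)(9−1)(9−5)(9−8) = (−1)·8·4·1 = −32 ≡ 1, so v_1 = 1^{−1} = 1 (mod 11).
  i = 2 (α = 10): (10−9)(10−1)(10−5)(10−8) = 1·9·5·2 = 90 ≡ 2, so v_2 = 2^{−1} = 6 (mod 11).
  i = 3 (α = 1): (1−9)(1−10)(1−5)(1−8) = (−8)·(−9)·(−4)·(−7) = 2016 ≡ 3, so v_3 = 3^{−1} = 4 (mod 11).
  i = 4 (α = 5): (5−9)(5−10)(5−1)(5−8) = (−4)·(−5)·4·(−3) = −240 ≡ 2, so v_4 = 2^{−1} = 6 (mod 11).
  i = 5 (α = 8): (8−9)(8−10)(8−1)(8−5) = (−1)·(−2)·7·3 = 42 ≡ 9, so v_5 = 9^{−1} = 5 (mod 11).
  v = [1, 6, 4, 6, 5].
Step 2: syndromes of r = [10, 9, 7, 3, 8] (all sums mod 11).
  S_0 = Σ v_i r_i = 1·10 + 6·9 + 4·7 + 6·3 + 5·8 = 150 ≡ 7.
  S_1 = Σ v_i α_i r_i = 1·9·10 + 6·10·9 + 4·1·7 + 6·5·3 + 5·8·8 = 1068 ≡ 1.
  α_i^2 mod 11 = [4, 1, 1, 3, 9].
  S_2 = Σ v_i α_i^2 r_i = 1·4·10 + 6·1·9 + 4·1·7 + 6·3·3 + 5·9·8 = 536 ≡ 8.
  S = (7, 1, 8) ≠ 0, so r is not a codeword (an error is present).
Step 3: locate the error. For a single error e at position i, S_ℓ = v_i·e·α_i^ℓ, so α_err = S_1/S_0.
  S_0^{−1} = 7^{−1} = 8 (mod 11), so α_err = 1·8 = 8 ≡ 8 = α_5. Error position i = 5.
  Consistency check: S_2/S_1 = 8·1 = 8 ≡ 8 = α_err ✓ (single-error assumption holds).
Step 4: error magnitude e = S_0/v_5 = S_0·∏_{j≠5}(α_5 − α_j) = 7·9 = 63 ≡ 8 (mod 11).
Step 5: correct position 5: c_5 = r_5 − e = 8 − 8 ≡ 0 (mod 11). Hence c = [10, 9, 7, 3, 0].
  Check: interpolating c through the α_i gives m(x) = 8 + 10·x (degree < 2) with m(α_i) = c_i for every i, so c is indeed a codeword.


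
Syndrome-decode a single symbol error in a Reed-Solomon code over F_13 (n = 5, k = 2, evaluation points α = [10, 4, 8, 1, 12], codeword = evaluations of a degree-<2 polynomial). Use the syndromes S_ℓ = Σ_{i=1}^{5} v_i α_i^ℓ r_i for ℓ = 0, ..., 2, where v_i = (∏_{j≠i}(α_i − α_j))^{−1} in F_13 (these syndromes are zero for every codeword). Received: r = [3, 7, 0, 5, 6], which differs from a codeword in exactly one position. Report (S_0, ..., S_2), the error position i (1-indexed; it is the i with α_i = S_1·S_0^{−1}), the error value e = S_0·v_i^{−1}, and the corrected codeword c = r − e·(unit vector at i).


S = (4, 4, 4), error at position 4, error magnitude e = 9, c = [3, 7, 0, 9, 6].

Step 1: column multipliers v_i = (∏_{j≠i}(α_i − α_j))^{−1} mod 13.
  i = 1 (α = 10): (10−4)(10−8)(10−1)(10−12) = 6·2·9·(−2) = −216 ≡ 5, so v_1 = 5^{−1} = 8 (mod 13).
  i = 2 (α = 4): (4−10)(4−8)(4−1)(4−12) = (−6)·(−4)·3·(−8) = −576 ≡ 9, so v_2 = 9^{−1} = 3 (mod 13).
  i = 3 (α = 8): (8−10)(8−4)(8−1)(8−12) = (−2)·4·7·(−4) = 224 ≡ 3, so v_3 = 3^{−1} = 9 (mod 13).
  i = 4 (α = 1): (1−10)(1−4)(1−8)(1−12) = (−9)·(−3)·(−7)·(−11) = 2079 ≡ 12, so v_4 = 12^{−1} = 12 (mod 13).
  i = 5 (α = 12): (12−10)(12−4)(12−8)(12−1) = 2·8·4·11 = 704 ≡ 2, so v_5 = 2^{−1} = 7 (mod 13).
  v = [8, 3, 9, 12, 7].
Step 2: syndromes of r = [3, 7, 0, 5, 6] (all sums mod 13).
  S_0 = Σ v_i r_i = 8·3 + 3·7 + 9·0 + 12·5 + 7·6 = 147 ≡ 4.
  S_1 = Σ v_i α_i r_i = 8·10·3 + 3·4·7 + 9·8·0 + 12·1·5 + 7·12·6 = 888 ≡ 4.
  α_i^2 mod 13 = [9, 3, 12, 1, 1].
  S_2 = Σ v_i α_i^2 r_i = 8·9·3 + 3·3·7 + 9·12·0 + 12·1·5 + 7·1·6 = 381 ≡ 4.
  S = (4, 4, 4) ≠ 0, so r is not a codeword (an error is present).
Step 3: locate the error. For a single error e at position i, S_ℓ = v_i·e·α_i^ℓ, so α_err = S_1/S_0.
  S_0^{−1} = 4^{−1} = 10 (mod 13), so α_err = 4·10 = 40 ≡ 1 = α_4. Error position i = 4.
  Consistency check: S_2/S_1 = 4·10 = 40 ≡ 1 = α_err ✓ (single-error assumption holds).
Step 4: error magnitude e = S_0/v_4 = S_0·∏_{j≠4}(α_4 − α_j) = 4·12 = 48 ≡ 9 (mod 13).
Step 5: correct position 4: c_4 = r_4 − e = 5 − 9 ≡ 9 (mod 13). Hence c = [3, 7, 0, 9, 6].
  Check: interpolating c through the α_i gives m(x) = 1 + 8·x (degree < 2) with m(α_i) = c_i for every i, so c is indeed a codeword.


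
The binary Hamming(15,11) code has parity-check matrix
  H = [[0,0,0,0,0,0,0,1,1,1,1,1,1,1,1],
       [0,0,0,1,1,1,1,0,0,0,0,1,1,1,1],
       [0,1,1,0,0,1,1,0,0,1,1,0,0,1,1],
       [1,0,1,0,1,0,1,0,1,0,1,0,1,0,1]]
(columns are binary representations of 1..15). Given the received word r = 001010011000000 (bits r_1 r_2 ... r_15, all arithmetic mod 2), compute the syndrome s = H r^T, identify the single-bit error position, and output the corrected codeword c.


s = (0, 1, 1, 1)^T, error position = 7, corrected codeword c = 001010111000000

Compute s = H r^T mod 2 one row at a time:
  s_1 = 1 + 1 + 0 + 0 + 0 + 0 + 0 + 0 = 2 ≡ 0 (mod 2).
  s_2 = 0 + 1 + 0 + 0 + 0 + 0 + 0 + 0 = 1 ≡ 1 (mod 2).
  s_3 = 0 + 1 + 0 + 0 + 0 + 0 + 0 + 0 = 1 ≡ 1 (mod 2).
  s_4 = 0 + 1 + 1 + 0 + 1 + 0 + 0 + 0 = 3 ≡ 1 (mod 2).
s = (0, 1, 1, 1)^T — this equals column 7 of H (binary 0111), so error is at position 7.
Correct: flip bit 7 of r = 001010011000000 to get c = 001010111000000.


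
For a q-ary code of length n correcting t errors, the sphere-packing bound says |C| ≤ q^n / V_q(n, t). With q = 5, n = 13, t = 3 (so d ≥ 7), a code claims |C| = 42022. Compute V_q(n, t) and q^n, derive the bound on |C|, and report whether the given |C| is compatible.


V_q(n, t) = 19605, q^n = 1220703125, Hamming bound = 62264, |C| = 42022 ≤ bound (satisfied).

Step 1: Compute V_q(n, t) = Σ_{j=0}^3 C(n, j) (q−1)^j.
  j = 0: C(13,0)·(4)^0 = 1·1 = 1.
  j = 1: C(13,1)·(4)^1 = 13·4 = 52.
  j = 2: C(13,2)·(4)^2 = 78·16 = 1248.
  j = 3: C(13,3)·(4)^3 = 286·64 = 18304.
  V_q(n, t) = 1 + 52 + 1248 + 18304 = 19605.
Step 2: q^n = 5^13 = 1220703125.
Step 3: Hamming bound ⌊q^n / V_q(n,t)⌋ = ⌊1220703125/19605⌋ = 62264.
Step 4: Compare |C| = 42022 to 62264: satisfied.
The claimed |C| lies below the Hamming bound.


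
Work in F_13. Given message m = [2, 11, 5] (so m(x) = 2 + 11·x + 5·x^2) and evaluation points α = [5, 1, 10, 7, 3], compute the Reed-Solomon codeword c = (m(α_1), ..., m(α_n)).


c = [0, 5, 1, 12, 2]

Message polynomial: m(x) = 2 + 11·x + 5·x^2 (mod 13).
For each evaluation point α_i, compute m(α_i) mod 13:
  α_1 = 5: Horner steps 5 → 10 → 0, so m(5) = 0.
  α_2 = 1: Horner steps 5 → 3 → 5, so m(1) = 5.
  α_3 = 10: Horner steps 5 → 9 → 1, so m(10) = 1.
  α_4 = 7: Horner steps 5 → 7 → 12, so m(7) = 12.
  α_5 = 3: Horner steps 5 → 0 → 2, so m(3) = 2.
Codeword c = [0, 5, 1, 12, 2] ∈ F_13^5.


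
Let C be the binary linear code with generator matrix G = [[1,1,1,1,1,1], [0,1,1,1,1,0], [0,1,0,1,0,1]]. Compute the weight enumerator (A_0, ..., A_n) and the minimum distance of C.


Weight distribution: A_0 = 1, A_2 = 1, A_3 = 4, A_4 = 1, A_6 = 1. Minimum distance d = 2.

Enumerate all 2^3 = 8 messages m ∈ F_2^3.
For each, compute codeword c = mG in F_2^6, then tally its weight.
  m = 000 → c = 000000, weight = 0.
  m = 100 → c = 111111, weight = 6.
  m = 010 → c = 011110, weight = 4.
  m = 110 → c = 100001, weight = 2.
  m = 001 → c = 010101, weight = 3.
  m = 101 → c = 101010, weight = 3.
  m = 011 → c = 001011, weight = 3.
  m = 111 → c = 110100, weight = 3.
Tally weights:
  weight 0: 1 codewords.
  weight 2: 1 codewords.
  weight 3: 4 codewords.
  weight 4: 1 codewords.
  weight 6: 1 codewords.
Minimum distance d = smallest w > 0 with A_w > 0 = 2.
Sanity: Σ A_w = 8 = 2^3 = 8 ✓.


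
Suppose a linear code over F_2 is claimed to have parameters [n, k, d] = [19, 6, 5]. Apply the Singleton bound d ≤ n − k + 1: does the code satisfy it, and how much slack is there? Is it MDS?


Singleton RHS = n − k + 1 = 14, slack = 9, bound satisfied, not MDS.

Singleton bound: d ≤ n − k + 1.
Here n = 19, k = 6, so n − k + 1 = 14.
Given d = 5, check d ≤ 14: YES.
Slack = (n − k + 1) − d = 9.
The code is NOT MDS (slack = 9 > 0).
Description: the claimed parameters are [19, 6, 5]_2; such a code would be non-MDS.


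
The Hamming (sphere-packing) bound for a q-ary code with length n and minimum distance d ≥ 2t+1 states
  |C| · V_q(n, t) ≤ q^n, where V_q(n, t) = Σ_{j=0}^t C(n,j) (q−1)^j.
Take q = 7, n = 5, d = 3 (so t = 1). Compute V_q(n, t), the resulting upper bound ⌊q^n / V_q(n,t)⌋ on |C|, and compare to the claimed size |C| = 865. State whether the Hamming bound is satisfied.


V_q(n, t) = 31, q^n = 16807, Hamming bound = 542, |C| = 865 > bound (violated).

Step 1: Compute V_q(n, t) = Σ_{j=0}^1 C(n, j) (q−1)^j.
  j = 0: C(5,0)·(6)^0 = 1·1 = 1.
  j = 1: C(5,1)·(6)^1 = 5·6 = 30.
  V_q(n, t) = 1 + 30 = 31.
Step 2: q^n = 7^5 = 16807.
Step 3: Hamming bound ⌊q^n / V_q(n,t)⌋ = ⌊16807/31⌋ = 542.
Step 4: Compare |C| = 865 to 542: violated.
The claimed |C| lies above the Hamming bound, so no 7-ary code of length 5 with d ≥ 3 can have 865 codewords.


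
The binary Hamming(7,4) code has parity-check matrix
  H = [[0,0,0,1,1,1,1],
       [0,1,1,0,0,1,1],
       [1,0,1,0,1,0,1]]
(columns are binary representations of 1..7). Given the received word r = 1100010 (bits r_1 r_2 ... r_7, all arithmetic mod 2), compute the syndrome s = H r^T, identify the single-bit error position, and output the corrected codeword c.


s = (1, 0, 1)^T, error position = 5, corrected codeword c = 1100110

Compute s = H r^T mod 2 one row at a time:
  s_1 = 0 + 0 + 1 + 0 = 1 ≡ 1 (mod 2).
  s_2 = 1 + 0 + 1 + 0 = 2 ≡ 0 (mod 2).
  s_3 = 1 + 0 + 0 + 0 = 1 ≡ 1 (mod 2).
s = (1, 0, 1)^T — this equals column 5 of H (binary 101), so error is at position 5.
Correct: flip bit 5 of r = 1100010 to get c = 1100110.
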